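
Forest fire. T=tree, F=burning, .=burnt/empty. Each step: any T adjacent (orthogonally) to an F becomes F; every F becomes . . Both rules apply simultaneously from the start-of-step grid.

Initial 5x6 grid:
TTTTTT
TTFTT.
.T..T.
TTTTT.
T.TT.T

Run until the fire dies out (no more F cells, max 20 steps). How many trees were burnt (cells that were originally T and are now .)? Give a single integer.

Step 1: +3 fires, +1 burnt (F count now 3)
Step 2: +5 fires, +3 burnt (F count now 5)
Step 3: +4 fires, +5 burnt (F count now 4)
Step 4: +4 fires, +4 burnt (F count now 4)
Step 5: +3 fires, +4 burnt (F count now 3)
Step 6: +1 fires, +3 burnt (F count now 1)
Step 7: +0 fires, +1 burnt (F count now 0)
Fire out after step 7
Initially T: 21, now '.': 29
Total burnt (originally-T cells now '.'): 20

Answer: 20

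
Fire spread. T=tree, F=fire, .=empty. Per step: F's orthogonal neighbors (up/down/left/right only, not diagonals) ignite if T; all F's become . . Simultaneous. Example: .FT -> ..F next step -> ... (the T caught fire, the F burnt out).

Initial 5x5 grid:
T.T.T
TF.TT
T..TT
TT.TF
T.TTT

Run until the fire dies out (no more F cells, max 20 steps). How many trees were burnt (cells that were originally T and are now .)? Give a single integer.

Answer: 15

Derivation:
Step 1: +4 fires, +2 burnt (F count now 4)
Step 2: +5 fires, +4 burnt (F count now 5)
Step 3: +4 fires, +5 burnt (F count now 4)
Step 4: +2 fires, +4 burnt (F count now 2)
Step 5: +0 fires, +2 burnt (F count now 0)
Fire out after step 5
Initially T: 16, now '.': 24
Total burnt (originally-T cells now '.'): 15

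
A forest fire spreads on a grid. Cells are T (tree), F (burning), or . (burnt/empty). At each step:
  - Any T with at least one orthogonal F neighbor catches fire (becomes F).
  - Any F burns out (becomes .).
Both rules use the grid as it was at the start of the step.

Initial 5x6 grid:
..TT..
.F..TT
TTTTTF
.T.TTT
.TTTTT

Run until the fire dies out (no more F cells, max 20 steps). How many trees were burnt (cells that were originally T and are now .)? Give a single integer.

Answer: 16

Derivation:
Step 1: +4 fires, +2 burnt (F count now 4)
Step 2: +7 fires, +4 burnt (F count now 7)
Step 3: +3 fires, +7 burnt (F count now 3)
Step 4: +2 fires, +3 burnt (F count now 2)
Step 5: +0 fires, +2 burnt (F count now 0)
Fire out after step 5
Initially T: 18, now '.': 28
Total burnt (originally-T cells now '.'): 16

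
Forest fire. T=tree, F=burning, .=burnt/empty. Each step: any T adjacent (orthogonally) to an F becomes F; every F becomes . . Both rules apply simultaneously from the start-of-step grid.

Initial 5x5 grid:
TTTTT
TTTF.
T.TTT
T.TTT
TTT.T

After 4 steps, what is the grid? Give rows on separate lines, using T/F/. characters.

Step 1: 3 trees catch fire, 1 burn out
  TTTFT
  TTF..
  T.TFT
  T.TTT
  TTT.T
Step 2: 6 trees catch fire, 3 burn out
  TTF.F
  TF...
  T.F.F
  T.TFT
  TTT.T
Step 3: 4 trees catch fire, 6 burn out
  TF...
  F....
  T....
  T.F.F
  TTT.T
Step 4: 4 trees catch fire, 4 burn out
  F....
  .....
  F....
  T....
  TTF.F

F....
.....
F....
T....
TTF.F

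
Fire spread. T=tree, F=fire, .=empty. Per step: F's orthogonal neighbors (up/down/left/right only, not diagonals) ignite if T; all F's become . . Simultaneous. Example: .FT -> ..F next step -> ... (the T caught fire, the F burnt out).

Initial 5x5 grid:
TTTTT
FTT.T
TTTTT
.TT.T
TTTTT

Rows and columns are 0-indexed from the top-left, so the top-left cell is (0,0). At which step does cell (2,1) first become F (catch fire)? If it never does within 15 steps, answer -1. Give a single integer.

Step 1: cell (2,1)='T' (+3 fires, +1 burnt)
Step 2: cell (2,1)='F' (+3 fires, +3 burnt)
  -> target ignites at step 2
Step 3: cell (2,1)='.' (+3 fires, +3 burnt)
Step 4: cell (2,1)='.' (+4 fires, +3 burnt)
Step 5: cell (2,1)='.' (+4 fires, +4 burnt)
Step 6: cell (2,1)='.' (+3 fires, +4 burnt)
Step 7: cell (2,1)='.' (+1 fires, +3 burnt)
Step 8: cell (2,1)='.' (+0 fires, +1 burnt)
  fire out at step 8

2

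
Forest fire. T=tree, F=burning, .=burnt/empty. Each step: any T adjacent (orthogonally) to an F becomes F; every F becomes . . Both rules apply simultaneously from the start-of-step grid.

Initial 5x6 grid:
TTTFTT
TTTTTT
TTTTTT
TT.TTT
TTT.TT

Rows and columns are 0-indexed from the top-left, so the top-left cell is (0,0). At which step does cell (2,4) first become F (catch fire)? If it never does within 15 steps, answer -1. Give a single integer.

Step 1: cell (2,4)='T' (+3 fires, +1 burnt)
Step 2: cell (2,4)='T' (+5 fires, +3 burnt)
Step 3: cell (2,4)='F' (+6 fires, +5 burnt)
  -> target ignites at step 3
Step 4: cell (2,4)='.' (+4 fires, +6 burnt)
Step 5: cell (2,4)='.' (+4 fires, +4 burnt)
Step 6: cell (2,4)='.' (+3 fires, +4 burnt)
Step 7: cell (2,4)='.' (+2 fires, +3 burnt)
Step 8: cell (2,4)='.' (+0 fires, +2 burnt)
  fire out at step 8

3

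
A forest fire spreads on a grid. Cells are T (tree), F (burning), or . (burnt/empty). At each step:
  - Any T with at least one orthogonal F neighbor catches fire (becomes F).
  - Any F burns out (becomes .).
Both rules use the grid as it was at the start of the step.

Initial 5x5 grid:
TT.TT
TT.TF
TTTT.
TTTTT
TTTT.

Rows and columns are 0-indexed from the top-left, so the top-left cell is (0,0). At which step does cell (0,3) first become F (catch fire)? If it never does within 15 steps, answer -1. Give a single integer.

Step 1: cell (0,3)='T' (+2 fires, +1 burnt)
Step 2: cell (0,3)='F' (+2 fires, +2 burnt)
  -> target ignites at step 2
Step 3: cell (0,3)='.' (+2 fires, +2 burnt)
Step 4: cell (0,3)='.' (+4 fires, +2 burnt)
Step 5: cell (0,3)='.' (+4 fires, +4 burnt)
Step 6: cell (0,3)='.' (+4 fires, +4 burnt)
Step 7: cell (0,3)='.' (+2 fires, +4 burnt)
Step 8: cell (0,3)='.' (+0 fires, +2 burnt)
  fire out at step 8

2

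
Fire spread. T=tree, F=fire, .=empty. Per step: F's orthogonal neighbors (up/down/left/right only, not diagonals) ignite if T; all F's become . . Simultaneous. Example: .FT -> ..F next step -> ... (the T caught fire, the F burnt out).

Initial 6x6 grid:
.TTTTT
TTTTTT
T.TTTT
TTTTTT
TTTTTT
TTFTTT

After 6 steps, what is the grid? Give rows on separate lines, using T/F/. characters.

Step 1: 3 trees catch fire, 1 burn out
  .TTTTT
  TTTTTT
  T.TTTT
  TTTTTT
  TTFTTT
  TF.FTT
Step 2: 5 trees catch fire, 3 burn out
  .TTTTT
  TTTTTT
  T.TTTT
  TTFTTT
  TF.FTT
  F...FT
Step 3: 6 trees catch fire, 5 burn out
  .TTTTT
  TTTTTT
  T.FTTT
  TF.FTT
  F...FT
  .....F
Step 4: 5 trees catch fire, 6 burn out
  .TTTTT
  TTFTTT
  T..FTT
  F...FT
  .....F
  ......
Step 5: 6 trees catch fire, 5 burn out
  .TFTTT
  TF.FTT
  F...FT
  .....F
  ......
  ......
Step 6: 5 trees catch fire, 6 burn out
  .F.FTT
  F...FT
  .....F
  ......
  ......
  ......

.F.FTT
F...FT
.....F
......
......
......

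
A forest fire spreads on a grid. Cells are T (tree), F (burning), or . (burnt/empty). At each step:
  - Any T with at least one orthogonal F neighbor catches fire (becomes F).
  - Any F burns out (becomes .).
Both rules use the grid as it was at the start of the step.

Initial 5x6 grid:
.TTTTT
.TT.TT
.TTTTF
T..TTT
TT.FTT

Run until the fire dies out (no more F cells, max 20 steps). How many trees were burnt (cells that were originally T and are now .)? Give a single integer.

Step 1: +5 fires, +2 burnt (F count now 5)
Step 2: +5 fires, +5 burnt (F count now 5)
Step 3: +2 fires, +5 burnt (F count now 2)
Step 4: +3 fires, +2 burnt (F count now 3)
Step 5: +2 fires, +3 burnt (F count now 2)
Step 6: +1 fires, +2 burnt (F count now 1)
Step 7: +0 fires, +1 burnt (F count now 0)
Fire out after step 7
Initially T: 21, now '.': 27
Total burnt (originally-T cells now '.'): 18

Answer: 18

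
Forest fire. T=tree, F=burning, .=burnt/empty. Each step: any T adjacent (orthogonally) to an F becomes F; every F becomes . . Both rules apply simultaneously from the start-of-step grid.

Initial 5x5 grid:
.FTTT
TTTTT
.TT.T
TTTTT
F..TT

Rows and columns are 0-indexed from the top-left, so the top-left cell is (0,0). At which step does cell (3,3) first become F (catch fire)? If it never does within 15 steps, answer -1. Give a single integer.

Step 1: cell (3,3)='T' (+3 fires, +2 burnt)
Step 2: cell (3,3)='T' (+5 fires, +3 burnt)
Step 3: cell (3,3)='T' (+4 fires, +5 burnt)
Step 4: cell (3,3)='F' (+2 fires, +4 burnt)
  -> target ignites at step 4
Step 5: cell (3,3)='.' (+3 fires, +2 burnt)
Step 6: cell (3,3)='.' (+1 fires, +3 burnt)
Step 7: cell (3,3)='.' (+0 fires, +1 burnt)
  fire out at step 7

4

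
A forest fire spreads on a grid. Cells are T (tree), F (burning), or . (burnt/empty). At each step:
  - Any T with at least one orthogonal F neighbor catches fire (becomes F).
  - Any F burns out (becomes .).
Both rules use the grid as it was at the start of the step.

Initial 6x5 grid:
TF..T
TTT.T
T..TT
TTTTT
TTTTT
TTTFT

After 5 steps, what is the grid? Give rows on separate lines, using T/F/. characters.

Step 1: 5 trees catch fire, 2 burn out
  F...T
  TFT.T
  T..TT
  TTTTT
  TTTFT
  TTF.F
Step 2: 6 trees catch fire, 5 burn out
  ....T
  F.F.T
  T..TT
  TTTFT
  TTF.F
  TF...
Step 3: 6 trees catch fire, 6 burn out
  ....T
  ....T
  F..FT
  TTF.F
  TF...
  F....
Step 4: 4 trees catch fire, 6 burn out
  ....T
  ....T
  ....F
  FF...
  F....
  .....
Step 5: 1 trees catch fire, 4 burn out
  ....T
  ....F
  .....
  .....
  .....
  .....

....T
....F
.....
.....
.....
.....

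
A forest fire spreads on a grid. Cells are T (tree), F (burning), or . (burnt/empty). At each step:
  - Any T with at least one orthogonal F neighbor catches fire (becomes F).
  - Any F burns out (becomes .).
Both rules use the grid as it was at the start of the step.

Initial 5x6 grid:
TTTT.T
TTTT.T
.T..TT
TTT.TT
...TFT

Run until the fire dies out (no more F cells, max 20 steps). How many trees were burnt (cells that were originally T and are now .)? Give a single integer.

Answer: 8

Derivation:
Step 1: +3 fires, +1 burnt (F count now 3)
Step 2: +2 fires, +3 burnt (F count now 2)
Step 3: +1 fires, +2 burnt (F count now 1)
Step 4: +1 fires, +1 burnt (F count now 1)
Step 5: +1 fires, +1 burnt (F count now 1)
Step 6: +0 fires, +1 burnt (F count now 0)
Fire out after step 6
Initially T: 20, now '.': 18
Total burnt (originally-T cells now '.'): 8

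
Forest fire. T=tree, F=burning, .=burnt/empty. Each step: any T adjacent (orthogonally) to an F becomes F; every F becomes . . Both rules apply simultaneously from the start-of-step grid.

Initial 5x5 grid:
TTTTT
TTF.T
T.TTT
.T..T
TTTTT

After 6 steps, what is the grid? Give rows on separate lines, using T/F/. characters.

Step 1: 3 trees catch fire, 1 burn out
  TTFTT
  TF..T
  T.FTT
  .T..T
  TTTTT
Step 2: 4 trees catch fire, 3 burn out
  TF.FT
  F...T
  T..FT
  .T..T
  TTTTT
Step 3: 4 trees catch fire, 4 burn out
  F...F
  ....T
  F...F
  .T..T
  TTTTT
Step 4: 2 trees catch fire, 4 burn out
  .....
  ....F
  .....
  .T..F
  TTTTT
Step 5: 1 trees catch fire, 2 burn out
  .....
  .....
  .....
  .T...
  TTTTF
Step 6: 1 trees catch fire, 1 burn out
  .....
  .....
  .....
  .T...
  TTTF.

.....
.....
.....
.T...
TTTF.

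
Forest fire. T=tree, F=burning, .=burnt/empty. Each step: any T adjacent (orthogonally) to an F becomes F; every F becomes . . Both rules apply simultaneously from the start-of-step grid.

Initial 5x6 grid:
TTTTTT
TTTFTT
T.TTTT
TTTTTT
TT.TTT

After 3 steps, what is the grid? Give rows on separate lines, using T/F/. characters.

Step 1: 4 trees catch fire, 1 burn out
  TTTFTT
  TTF.FT
  T.TFTT
  TTTTTT
  TT.TTT
Step 2: 7 trees catch fire, 4 burn out
  TTF.FT
  TF...F
  T.F.FT
  TTTFTT
  TT.TTT
Step 3: 7 trees catch fire, 7 burn out
  TF...F
  F.....
  T....F
  TTF.FT
  TT.FTT

TF...F
F.....
T....F
TTF.FT
TT.FTT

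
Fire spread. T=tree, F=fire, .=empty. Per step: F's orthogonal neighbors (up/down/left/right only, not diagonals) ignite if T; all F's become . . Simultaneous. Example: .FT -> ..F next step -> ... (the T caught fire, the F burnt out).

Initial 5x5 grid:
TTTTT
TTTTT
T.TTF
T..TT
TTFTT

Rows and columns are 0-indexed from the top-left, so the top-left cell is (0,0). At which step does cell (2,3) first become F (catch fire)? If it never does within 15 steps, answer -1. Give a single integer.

Step 1: cell (2,3)='F' (+5 fires, +2 burnt)
  -> target ignites at step 1
Step 2: cell (2,3)='.' (+6 fires, +5 burnt)
Step 3: cell (2,3)='.' (+3 fires, +6 burnt)
Step 4: cell (2,3)='.' (+3 fires, +3 burnt)
Step 5: cell (2,3)='.' (+2 fires, +3 burnt)
Step 6: cell (2,3)='.' (+1 fires, +2 burnt)
Step 7: cell (2,3)='.' (+0 fires, +1 burnt)
  fire out at step 7

1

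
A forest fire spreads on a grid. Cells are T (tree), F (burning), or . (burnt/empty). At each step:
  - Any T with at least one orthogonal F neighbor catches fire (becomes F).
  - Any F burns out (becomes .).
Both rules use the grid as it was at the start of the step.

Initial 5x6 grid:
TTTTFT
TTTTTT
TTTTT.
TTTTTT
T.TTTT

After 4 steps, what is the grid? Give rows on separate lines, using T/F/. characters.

Step 1: 3 trees catch fire, 1 burn out
  TTTF.F
  TTTTFT
  TTTTT.
  TTTTTT
  T.TTTT
Step 2: 4 trees catch fire, 3 burn out
  TTF...
  TTTF.F
  TTTTF.
  TTTTTT
  T.TTTT
Step 3: 4 trees catch fire, 4 burn out
  TF....
  TTF...
  TTTF..
  TTTTFT
  T.TTTT
Step 4: 6 trees catch fire, 4 burn out
  F.....
  TF....
  TTF...
  TTTF.F
  T.TTFT

F.....
TF....
TTF...
TTTF.F
T.TTFT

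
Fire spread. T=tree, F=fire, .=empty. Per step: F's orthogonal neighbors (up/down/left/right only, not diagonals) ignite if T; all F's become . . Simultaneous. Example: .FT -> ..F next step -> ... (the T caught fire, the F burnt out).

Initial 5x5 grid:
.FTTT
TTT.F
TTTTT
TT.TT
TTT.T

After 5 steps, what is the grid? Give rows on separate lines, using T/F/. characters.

Step 1: 4 trees catch fire, 2 burn out
  ..FTF
  TFT..
  TTTTF
  TT.TT
  TTT.T
Step 2: 6 trees catch fire, 4 burn out
  ...F.
  F.F..
  TFTF.
  TT.TF
  TTT.T
Step 3: 5 trees catch fire, 6 burn out
  .....
  .....
  F.F..
  TF.F.
  TTT.F
Step 4: 2 trees catch fire, 5 burn out
  .....
  .....
  .....
  F....
  TFT..
Step 5: 2 trees catch fire, 2 burn out
  .....
  .....
  .....
  .....
  F.F..

.....
.....
.....
.....
F.F..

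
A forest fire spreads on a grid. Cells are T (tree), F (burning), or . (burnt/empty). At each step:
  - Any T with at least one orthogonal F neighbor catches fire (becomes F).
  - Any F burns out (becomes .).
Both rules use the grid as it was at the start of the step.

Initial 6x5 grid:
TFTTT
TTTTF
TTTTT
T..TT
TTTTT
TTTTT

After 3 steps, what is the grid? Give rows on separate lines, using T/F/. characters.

Step 1: 6 trees catch fire, 2 burn out
  F.FTF
  TFTF.
  TTTTF
  T..TT
  TTTTT
  TTTTT
Step 2: 6 trees catch fire, 6 burn out
  ...F.
  F.F..
  TFTF.
  T..TF
  TTTTT
  TTTTT
Step 3: 4 trees catch fire, 6 burn out
  .....
  .....
  F.F..
  T..F.
  TTTTF
  TTTTT

.....
.....
F.F..
T..F.
TTTTF
TTTTT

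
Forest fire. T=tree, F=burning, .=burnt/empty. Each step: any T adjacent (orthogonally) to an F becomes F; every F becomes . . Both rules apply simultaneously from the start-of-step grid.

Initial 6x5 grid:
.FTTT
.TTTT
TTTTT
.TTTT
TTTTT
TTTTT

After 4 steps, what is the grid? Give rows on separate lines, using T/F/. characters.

Step 1: 2 trees catch fire, 1 burn out
  ..FTT
  .FTTT
  TTTTT
  .TTTT
  TTTTT
  TTTTT
Step 2: 3 trees catch fire, 2 burn out
  ...FT
  ..FTT
  TFTTT
  .TTTT
  TTTTT
  TTTTT
Step 3: 5 trees catch fire, 3 burn out
  ....F
  ...FT
  F.FTT
  .FTTT
  TTTTT
  TTTTT
Step 4: 4 trees catch fire, 5 burn out
  .....
  ....F
  ...FT
  ..FTT
  TFTTT
  TTTTT

.....
....F
...FT
..FTT
TFTTT
TTTTT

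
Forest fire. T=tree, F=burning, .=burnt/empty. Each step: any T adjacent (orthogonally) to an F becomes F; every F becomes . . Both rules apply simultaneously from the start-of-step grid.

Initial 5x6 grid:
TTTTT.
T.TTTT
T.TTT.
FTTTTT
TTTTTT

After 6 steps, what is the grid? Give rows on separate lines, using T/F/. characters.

Step 1: 3 trees catch fire, 1 burn out
  TTTTT.
  T.TTTT
  F.TTT.
  .FTTTT
  FTTTTT
Step 2: 3 trees catch fire, 3 burn out
  TTTTT.
  F.TTTT
  ..TTT.
  ..FTTT
  .FTTTT
Step 3: 4 trees catch fire, 3 burn out
  FTTTT.
  ..TTTT
  ..FTT.
  ...FTT
  ..FTTT
Step 4: 5 trees catch fire, 4 burn out
  .FTTT.
  ..FTTT
  ...FT.
  ....FT
  ...FTT
Step 5: 5 trees catch fire, 5 burn out
  ..FTT.
  ...FTT
  ....F.
  .....F
  ....FT
Step 6: 3 trees catch fire, 5 burn out
  ...FT.
  ....FT
  ......
  ......
  .....F

...FT.
....FT
......
......
.....F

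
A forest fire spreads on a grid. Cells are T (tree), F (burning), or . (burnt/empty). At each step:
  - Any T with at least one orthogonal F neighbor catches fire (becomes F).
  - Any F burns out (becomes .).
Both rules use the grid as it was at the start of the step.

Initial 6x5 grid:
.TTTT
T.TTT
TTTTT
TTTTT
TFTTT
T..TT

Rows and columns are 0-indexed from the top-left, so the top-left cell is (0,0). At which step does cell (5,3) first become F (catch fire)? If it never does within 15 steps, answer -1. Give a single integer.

Step 1: cell (5,3)='T' (+3 fires, +1 burnt)
Step 2: cell (5,3)='T' (+5 fires, +3 burnt)
Step 3: cell (5,3)='F' (+5 fires, +5 burnt)
  -> target ignites at step 3
Step 4: cell (5,3)='.' (+5 fires, +5 burnt)
Step 5: cell (5,3)='.' (+3 fires, +5 burnt)
Step 6: cell (5,3)='.' (+3 fires, +3 burnt)
Step 7: cell (5,3)='.' (+1 fires, +3 burnt)
Step 8: cell (5,3)='.' (+0 fires, +1 burnt)
  fire out at step 8

3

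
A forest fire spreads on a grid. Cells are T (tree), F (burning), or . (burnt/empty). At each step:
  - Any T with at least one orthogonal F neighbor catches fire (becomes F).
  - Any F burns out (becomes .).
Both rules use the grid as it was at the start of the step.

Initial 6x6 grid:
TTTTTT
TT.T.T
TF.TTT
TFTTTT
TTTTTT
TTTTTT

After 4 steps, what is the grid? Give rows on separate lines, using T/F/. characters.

Step 1: 5 trees catch fire, 2 burn out
  TTTTTT
  TF.T.T
  F..TTT
  F.FTTT
  TFTTTT
  TTTTTT
Step 2: 6 trees catch fire, 5 burn out
  TFTTTT
  F..T.T
  ...TTT
  ...FTT
  F.FTTT
  TFTTTT
Step 3: 7 trees catch fire, 6 burn out
  F.FTTT
  ...T.T
  ...FTT
  ....FT
  ...FTT
  F.FTTT
Step 4: 6 trees catch fire, 7 burn out
  ...FTT
  ...F.T
  ....FT
  .....F
  ....FT
  ...FTT

...FTT
...F.T
....FT
.....F
....FT
...FTT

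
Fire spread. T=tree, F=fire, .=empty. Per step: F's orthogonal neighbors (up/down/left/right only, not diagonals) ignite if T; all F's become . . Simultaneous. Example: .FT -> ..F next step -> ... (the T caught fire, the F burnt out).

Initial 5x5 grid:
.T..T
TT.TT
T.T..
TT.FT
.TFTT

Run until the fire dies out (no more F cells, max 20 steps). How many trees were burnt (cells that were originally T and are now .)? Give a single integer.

Answer: 10

Derivation:
Step 1: +3 fires, +2 burnt (F count now 3)
Step 2: +2 fires, +3 burnt (F count now 2)
Step 3: +1 fires, +2 burnt (F count now 1)
Step 4: +1 fires, +1 burnt (F count now 1)
Step 5: +1 fires, +1 burnt (F count now 1)
Step 6: +1 fires, +1 burnt (F count now 1)
Step 7: +1 fires, +1 burnt (F count now 1)
Step 8: +0 fires, +1 burnt (F count now 0)
Fire out after step 8
Initially T: 14, now '.': 21
Total burnt (originally-T cells now '.'): 10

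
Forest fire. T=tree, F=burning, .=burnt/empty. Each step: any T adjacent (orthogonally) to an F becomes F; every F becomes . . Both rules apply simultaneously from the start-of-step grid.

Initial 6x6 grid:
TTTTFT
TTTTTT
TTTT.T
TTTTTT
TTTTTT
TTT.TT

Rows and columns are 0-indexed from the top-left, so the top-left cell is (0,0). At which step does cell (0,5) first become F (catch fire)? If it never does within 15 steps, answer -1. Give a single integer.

Step 1: cell (0,5)='F' (+3 fires, +1 burnt)
  -> target ignites at step 1
Step 2: cell (0,5)='.' (+3 fires, +3 burnt)
Step 3: cell (0,5)='.' (+4 fires, +3 burnt)
Step 4: cell (0,5)='.' (+5 fires, +4 burnt)
Step 5: cell (0,5)='.' (+6 fires, +5 burnt)
Step 6: cell (0,5)='.' (+5 fires, +6 burnt)
Step 7: cell (0,5)='.' (+4 fires, +5 burnt)
Step 8: cell (0,5)='.' (+2 fires, +4 burnt)
Step 9: cell (0,5)='.' (+1 fires, +2 burnt)
Step 10: cell (0,5)='.' (+0 fires, +1 burnt)
  fire out at step 10

1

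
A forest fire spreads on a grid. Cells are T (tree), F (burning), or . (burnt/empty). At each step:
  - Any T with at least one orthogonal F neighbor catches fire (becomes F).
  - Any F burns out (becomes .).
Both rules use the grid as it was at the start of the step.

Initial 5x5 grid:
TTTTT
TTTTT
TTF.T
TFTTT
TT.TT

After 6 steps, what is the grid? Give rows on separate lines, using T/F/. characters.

Step 1: 5 trees catch fire, 2 burn out
  TTTTT
  TTFTT
  TF..T
  F.FTT
  TF.TT
Step 2: 6 trees catch fire, 5 burn out
  TTFTT
  TF.FT
  F...T
  ...FT
  F..TT
Step 3: 6 trees catch fire, 6 burn out
  TF.FT
  F...F
  ....T
  ....F
  ...FT
Step 4: 4 trees catch fire, 6 burn out
  F...F
  .....
  ....F
  .....
  ....F
Step 5: 0 trees catch fire, 4 burn out
  .....
  .....
  .....
  .....
  .....
Step 6: 0 trees catch fire, 0 burn out
  .....
  .....
  .....
  .....
  .....

.....
.....
.....
.....
.....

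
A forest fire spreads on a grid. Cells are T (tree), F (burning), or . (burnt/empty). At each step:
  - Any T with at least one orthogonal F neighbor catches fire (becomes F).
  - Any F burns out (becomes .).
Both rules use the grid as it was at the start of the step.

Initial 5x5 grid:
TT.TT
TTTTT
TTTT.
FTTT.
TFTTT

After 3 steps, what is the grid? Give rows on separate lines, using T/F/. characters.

Step 1: 4 trees catch fire, 2 burn out
  TT.TT
  TTTTT
  FTTT.
  .FTT.
  F.FTT
Step 2: 4 trees catch fire, 4 burn out
  TT.TT
  FTTTT
  .FTT.
  ..FT.
  ...FT
Step 3: 5 trees catch fire, 4 burn out
  FT.TT
  .FTTT
  ..FT.
  ...F.
  ....F

FT.TT
.FTTT
..FT.
...F.
....F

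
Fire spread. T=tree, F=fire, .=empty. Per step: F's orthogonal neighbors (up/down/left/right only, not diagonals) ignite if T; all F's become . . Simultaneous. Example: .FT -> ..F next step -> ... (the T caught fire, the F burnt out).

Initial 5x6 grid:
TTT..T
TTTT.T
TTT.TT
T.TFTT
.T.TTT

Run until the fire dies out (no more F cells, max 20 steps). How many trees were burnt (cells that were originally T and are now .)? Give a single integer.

Step 1: +3 fires, +1 burnt (F count now 3)
Step 2: +4 fires, +3 burnt (F count now 4)
Step 3: +4 fires, +4 burnt (F count now 4)
Step 4: +5 fires, +4 burnt (F count now 5)
Step 5: +4 fires, +5 burnt (F count now 4)
Step 6: +1 fires, +4 burnt (F count now 1)
Step 7: +0 fires, +1 burnt (F count now 0)
Fire out after step 7
Initially T: 22, now '.': 29
Total burnt (originally-T cells now '.'): 21

Answer: 21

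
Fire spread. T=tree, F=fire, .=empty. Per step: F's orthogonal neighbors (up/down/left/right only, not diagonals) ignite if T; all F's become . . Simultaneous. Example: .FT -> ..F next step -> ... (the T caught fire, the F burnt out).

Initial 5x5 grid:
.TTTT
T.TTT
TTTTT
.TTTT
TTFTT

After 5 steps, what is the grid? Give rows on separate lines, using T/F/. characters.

Step 1: 3 trees catch fire, 1 burn out
  .TTTT
  T.TTT
  TTTTT
  .TFTT
  TF.FT
Step 2: 5 trees catch fire, 3 burn out
  .TTTT
  T.TTT
  TTFTT
  .F.FT
  F...F
Step 3: 4 trees catch fire, 5 burn out
  .TTTT
  T.FTT
  TF.FT
  ....F
  .....
Step 4: 4 trees catch fire, 4 burn out
  .TFTT
  T..FT
  F...F
  .....
  .....
Step 5: 4 trees catch fire, 4 burn out
  .F.FT
  F...F
  .....
  .....
  .....

.F.FT
F...F
.....
.....
.....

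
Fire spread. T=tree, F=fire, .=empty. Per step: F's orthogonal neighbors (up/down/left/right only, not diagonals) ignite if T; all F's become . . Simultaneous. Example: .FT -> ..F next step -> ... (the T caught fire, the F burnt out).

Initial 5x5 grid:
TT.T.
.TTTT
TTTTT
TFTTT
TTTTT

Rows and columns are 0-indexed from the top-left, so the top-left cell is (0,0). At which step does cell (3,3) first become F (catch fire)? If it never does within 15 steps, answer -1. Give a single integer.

Step 1: cell (3,3)='T' (+4 fires, +1 burnt)
Step 2: cell (3,3)='F' (+6 fires, +4 burnt)
  -> target ignites at step 2
Step 3: cell (3,3)='.' (+5 fires, +6 burnt)
Step 4: cell (3,3)='.' (+4 fires, +5 burnt)
Step 5: cell (3,3)='.' (+2 fires, +4 burnt)
Step 6: cell (3,3)='.' (+0 fires, +2 burnt)
  fire out at step 6

2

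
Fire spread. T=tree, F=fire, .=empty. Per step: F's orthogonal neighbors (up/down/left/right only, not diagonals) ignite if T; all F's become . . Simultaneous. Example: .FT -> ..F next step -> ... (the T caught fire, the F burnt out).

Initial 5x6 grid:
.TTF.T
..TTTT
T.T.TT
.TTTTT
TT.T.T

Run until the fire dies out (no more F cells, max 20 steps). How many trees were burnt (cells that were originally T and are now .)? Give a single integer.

Answer: 19

Derivation:
Step 1: +2 fires, +1 burnt (F count now 2)
Step 2: +3 fires, +2 burnt (F count now 3)
Step 3: +3 fires, +3 burnt (F count now 3)
Step 4: +4 fires, +3 burnt (F count now 4)
Step 5: +3 fires, +4 burnt (F count now 3)
Step 6: +3 fires, +3 burnt (F count now 3)
Step 7: +1 fires, +3 burnt (F count now 1)
Step 8: +0 fires, +1 burnt (F count now 0)
Fire out after step 8
Initially T: 20, now '.': 29
Total burnt (originally-T cells now '.'): 19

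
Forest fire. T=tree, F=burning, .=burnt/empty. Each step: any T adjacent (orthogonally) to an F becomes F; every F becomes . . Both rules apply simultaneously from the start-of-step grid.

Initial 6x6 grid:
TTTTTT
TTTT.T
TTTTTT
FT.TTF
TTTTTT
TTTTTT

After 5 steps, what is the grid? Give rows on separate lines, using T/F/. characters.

Step 1: 6 trees catch fire, 2 burn out
  TTTTTT
  TTTT.T
  FTTTTF
  .F.TF.
  FTTTTF
  TTTTTT
Step 2: 9 trees catch fire, 6 burn out
  TTTTTT
  FTTT.F
  .FTTF.
  ...F..
  .FTTF.
  FTTTTF
Step 3: 9 trees catch fire, 9 burn out
  FTTTTF
  .FTT..
  ..FF..
  ......
  ..FF..
  .FTTF.
Step 4: 6 trees catch fire, 9 burn out
  .FTTF.
  ..FF..
  ......
  ......
  ......
  ..FF..
Step 5: 2 trees catch fire, 6 burn out
  ..FF..
  ......
  ......
  ......
  ......
  ......

..FF..
......
......
......
......
......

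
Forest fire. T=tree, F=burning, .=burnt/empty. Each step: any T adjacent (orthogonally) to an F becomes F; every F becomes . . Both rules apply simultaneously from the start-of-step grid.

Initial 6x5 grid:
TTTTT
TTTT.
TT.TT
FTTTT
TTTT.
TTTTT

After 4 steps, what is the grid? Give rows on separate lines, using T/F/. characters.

Step 1: 3 trees catch fire, 1 burn out
  TTTTT
  TTTT.
  FT.TT
  .FTTT
  FTTT.
  TTTTT
Step 2: 5 trees catch fire, 3 burn out
  TTTTT
  FTTT.
  .F.TT
  ..FTT
  .FTT.
  FTTTT
Step 3: 5 trees catch fire, 5 burn out
  FTTTT
  .FTT.
  ...TT
  ...FT
  ..FT.
  .FTTT
Step 4: 6 trees catch fire, 5 burn out
  .FTTT
  ..FT.
  ...FT
  ....F
  ...F.
  ..FTT

.FTTT
..FT.
...FT
....F
...F.
..FTT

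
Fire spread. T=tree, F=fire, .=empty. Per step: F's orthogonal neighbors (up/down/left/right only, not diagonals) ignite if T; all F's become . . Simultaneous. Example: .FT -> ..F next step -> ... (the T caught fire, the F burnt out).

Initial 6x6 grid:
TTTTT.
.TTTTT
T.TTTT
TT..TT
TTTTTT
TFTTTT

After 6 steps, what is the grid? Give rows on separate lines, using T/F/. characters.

Step 1: 3 trees catch fire, 1 burn out
  TTTTT.
  .TTTTT
  T.TTTT
  TT..TT
  TFTTTT
  F.FTTT
Step 2: 4 trees catch fire, 3 burn out
  TTTTT.
  .TTTTT
  T.TTTT
  TF..TT
  F.FTTT
  ...FTT
Step 3: 3 trees catch fire, 4 burn out
  TTTTT.
  .TTTTT
  T.TTTT
  F...TT
  ...FTT
  ....FT
Step 4: 3 trees catch fire, 3 burn out
  TTTTT.
  .TTTTT
  F.TTTT
  ....TT
  ....FT
  .....F
Step 5: 2 trees catch fire, 3 burn out
  TTTTT.
  .TTTTT
  ..TTTT
  ....FT
  .....F
  ......
Step 6: 2 trees catch fire, 2 burn out
  TTTTT.
  .TTTTT
  ..TTFT
  .....F
  ......
  ......

TTTTT.
.TTTTT
..TTFT
.....F
......
......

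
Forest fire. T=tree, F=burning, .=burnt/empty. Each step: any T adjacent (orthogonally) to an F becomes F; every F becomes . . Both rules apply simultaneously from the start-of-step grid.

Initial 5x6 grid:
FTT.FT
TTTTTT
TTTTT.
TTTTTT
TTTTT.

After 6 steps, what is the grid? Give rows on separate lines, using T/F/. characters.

Step 1: 4 trees catch fire, 2 burn out
  .FT..F
  FTTTFT
  TTTTT.
  TTTTTT
  TTTTT.
Step 2: 6 trees catch fire, 4 burn out
  ..F...
  .FTF.F
  FTTTF.
  TTTTTT
  TTTTT.
Step 3: 5 trees catch fire, 6 burn out
  ......
  ..F...
  .FTF..
  FTTTFT
  TTTTT.
Step 4: 6 trees catch fire, 5 burn out
  ......
  ......
  ..F...
  .FTF.F
  FTTTF.
Step 5: 3 trees catch fire, 6 burn out
  ......
  ......
  ......
  ..F...
  .FTF..
Step 6: 1 trees catch fire, 3 burn out
  ......
  ......
  ......
  ......
  ..F...

......
......
......
......
..F...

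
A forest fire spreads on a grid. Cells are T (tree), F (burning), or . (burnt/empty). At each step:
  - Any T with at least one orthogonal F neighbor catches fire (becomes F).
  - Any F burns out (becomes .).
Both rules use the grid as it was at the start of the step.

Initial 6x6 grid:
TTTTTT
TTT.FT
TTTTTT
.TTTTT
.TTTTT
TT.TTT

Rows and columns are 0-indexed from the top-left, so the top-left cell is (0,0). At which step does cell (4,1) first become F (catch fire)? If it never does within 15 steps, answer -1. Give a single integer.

Step 1: cell (4,1)='T' (+3 fires, +1 burnt)
Step 2: cell (4,1)='T' (+5 fires, +3 burnt)
Step 3: cell (4,1)='T' (+5 fires, +5 burnt)
Step 4: cell (4,1)='T' (+7 fires, +5 burnt)
Step 5: cell (4,1)='T' (+7 fires, +7 burnt)
Step 6: cell (4,1)='F' (+2 fires, +7 burnt)
  -> target ignites at step 6
Step 7: cell (4,1)='.' (+1 fires, +2 burnt)
Step 8: cell (4,1)='.' (+1 fires, +1 burnt)
Step 9: cell (4,1)='.' (+0 fires, +1 burnt)
  fire out at step 9

6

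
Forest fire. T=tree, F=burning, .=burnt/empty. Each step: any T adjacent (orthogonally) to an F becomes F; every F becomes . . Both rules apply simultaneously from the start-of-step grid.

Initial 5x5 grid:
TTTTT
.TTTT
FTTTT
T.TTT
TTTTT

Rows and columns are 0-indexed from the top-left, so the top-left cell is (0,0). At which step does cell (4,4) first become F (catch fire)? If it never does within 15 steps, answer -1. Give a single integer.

Step 1: cell (4,4)='T' (+2 fires, +1 burnt)
Step 2: cell (4,4)='T' (+3 fires, +2 burnt)
Step 3: cell (4,4)='T' (+5 fires, +3 burnt)
Step 4: cell (4,4)='T' (+6 fires, +5 burnt)
Step 5: cell (4,4)='T' (+4 fires, +6 burnt)
Step 6: cell (4,4)='F' (+2 fires, +4 burnt)
  -> target ignites at step 6
Step 7: cell (4,4)='.' (+0 fires, +2 burnt)
  fire out at step 7

6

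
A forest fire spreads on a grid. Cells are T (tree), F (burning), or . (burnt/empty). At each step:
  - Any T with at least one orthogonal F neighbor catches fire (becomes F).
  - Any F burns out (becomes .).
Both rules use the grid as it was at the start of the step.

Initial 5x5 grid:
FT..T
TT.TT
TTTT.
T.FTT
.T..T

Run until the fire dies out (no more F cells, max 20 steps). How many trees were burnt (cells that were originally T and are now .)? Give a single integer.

Answer: 14

Derivation:
Step 1: +4 fires, +2 burnt (F count now 4)
Step 2: +5 fires, +4 burnt (F count now 5)
Step 3: +3 fires, +5 burnt (F count now 3)
Step 4: +1 fires, +3 burnt (F count now 1)
Step 5: +1 fires, +1 burnt (F count now 1)
Step 6: +0 fires, +1 burnt (F count now 0)
Fire out after step 6
Initially T: 15, now '.': 24
Total burnt (originally-T cells now '.'): 14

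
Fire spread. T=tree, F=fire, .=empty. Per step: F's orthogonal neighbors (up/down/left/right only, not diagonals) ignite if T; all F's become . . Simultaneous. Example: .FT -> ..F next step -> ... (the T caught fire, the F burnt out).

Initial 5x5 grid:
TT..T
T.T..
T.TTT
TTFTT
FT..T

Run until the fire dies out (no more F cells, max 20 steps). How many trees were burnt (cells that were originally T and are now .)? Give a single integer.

Answer: 14

Derivation:
Step 1: +5 fires, +2 burnt (F count now 5)
Step 2: +4 fires, +5 burnt (F count now 4)
Step 3: +3 fires, +4 burnt (F count now 3)
Step 4: +1 fires, +3 burnt (F count now 1)
Step 5: +1 fires, +1 burnt (F count now 1)
Step 6: +0 fires, +1 burnt (F count now 0)
Fire out after step 6
Initially T: 15, now '.': 24
Total burnt (originally-T cells now '.'): 14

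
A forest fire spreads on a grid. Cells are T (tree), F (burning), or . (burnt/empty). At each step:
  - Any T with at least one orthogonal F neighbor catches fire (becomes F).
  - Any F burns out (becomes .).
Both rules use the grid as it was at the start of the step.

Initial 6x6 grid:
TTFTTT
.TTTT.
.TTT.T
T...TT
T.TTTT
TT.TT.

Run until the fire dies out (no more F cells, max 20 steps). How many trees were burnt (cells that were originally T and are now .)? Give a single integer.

Step 1: +3 fires, +1 burnt (F count now 3)
Step 2: +5 fires, +3 burnt (F count now 5)
Step 3: +4 fires, +5 burnt (F count now 4)
Step 4: +0 fires, +4 burnt (F count now 0)
Fire out after step 4
Initially T: 25, now '.': 23
Total burnt (originally-T cells now '.'): 12

Answer: 12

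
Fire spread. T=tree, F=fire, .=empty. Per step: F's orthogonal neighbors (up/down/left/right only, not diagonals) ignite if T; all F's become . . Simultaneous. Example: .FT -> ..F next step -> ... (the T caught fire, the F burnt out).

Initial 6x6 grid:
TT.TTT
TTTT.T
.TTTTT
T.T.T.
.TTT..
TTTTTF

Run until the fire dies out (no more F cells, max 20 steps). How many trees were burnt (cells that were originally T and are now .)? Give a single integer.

Step 1: +1 fires, +1 burnt (F count now 1)
Step 2: +1 fires, +1 burnt (F count now 1)
Step 3: +2 fires, +1 burnt (F count now 2)
Step 4: +2 fires, +2 burnt (F count now 2)
Step 5: +3 fires, +2 burnt (F count now 3)
Step 6: +1 fires, +3 burnt (F count now 1)
Step 7: +3 fires, +1 burnt (F count now 3)
Step 8: +3 fires, +3 burnt (F count now 3)
Step 9: +5 fires, +3 burnt (F count now 5)
Step 10: +3 fires, +5 burnt (F count now 3)
Step 11: +1 fires, +3 burnt (F count now 1)
Step 12: +0 fires, +1 burnt (F count now 0)
Fire out after step 12
Initially T: 26, now '.': 35
Total burnt (originally-T cells now '.'): 25

Answer: 25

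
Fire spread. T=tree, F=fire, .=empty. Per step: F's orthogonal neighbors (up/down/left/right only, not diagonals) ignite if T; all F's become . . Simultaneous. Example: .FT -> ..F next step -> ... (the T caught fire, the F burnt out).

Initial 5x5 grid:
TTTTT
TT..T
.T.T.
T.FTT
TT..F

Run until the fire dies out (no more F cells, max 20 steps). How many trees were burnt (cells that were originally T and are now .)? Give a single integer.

Answer: 3

Derivation:
Step 1: +2 fires, +2 burnt (F count now 2)
Step 2: +1 fires, +2 burnt (F count now 1)
Step 3: +0 fires, +1 burnt (F count now 0)
Fire out after step 3
Initially T: 15, now '.': 13
Total burnt (originally-T cells now '.'): 3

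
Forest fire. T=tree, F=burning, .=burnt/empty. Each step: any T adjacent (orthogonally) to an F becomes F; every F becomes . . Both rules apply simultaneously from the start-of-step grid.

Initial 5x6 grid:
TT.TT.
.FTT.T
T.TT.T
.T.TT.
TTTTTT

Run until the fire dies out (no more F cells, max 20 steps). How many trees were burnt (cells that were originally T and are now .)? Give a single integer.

Step 1: +2 fires, +1 burnt (F count now 2)
Step 2: +3 fires, +2 burnt (F count now 3)
Step 3: +2 fires, +3 burnt (F count now 2)
Step 4: +2 fires, +2 burnt (F count now 2)
Step 5: +2 fires, +2 burnt (F count now 2)
Step 6: +2 fires, +2 burnt (F count now 2)
Step 7: +2 fires, +2 burnt (F count now 2)
Step 8: +2 fires, +2 burnt (F count now 2)
Step 9: +0 fires, +2 burnt (F count now 0)
Fire out after step 9
Initially T: 20, now '.': 27
Total burnt (originally-T cells now '.'): 17

Answer: 17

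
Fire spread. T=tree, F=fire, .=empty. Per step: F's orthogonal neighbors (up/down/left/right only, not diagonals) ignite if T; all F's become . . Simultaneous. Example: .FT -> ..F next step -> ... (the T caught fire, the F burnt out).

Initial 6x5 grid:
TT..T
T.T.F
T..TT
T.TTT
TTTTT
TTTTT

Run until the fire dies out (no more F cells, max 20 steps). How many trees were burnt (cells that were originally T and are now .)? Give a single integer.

Step 1: +2 fires, +1 burnt (F count now 2)
Step 2: +2 fires, +2 burnt (F count now 2)
Step 3: +2 fires, +2 burnt (F count now 2)
Step 4: +3 fires, +2 burnt (F count now 3)
Step 5: +2 fires, +3 burnt (F count now 2)
Step 6: +2 fires, +2 burnt (F count now 2)
Step 7: +2 fires, +2 burnt (F count now 2)
Step 8: +2 fires, +2 burnt (F count now 2)
Step 9: +1 fires, +2 burnt (F count now 1)
Step 10: +1 fires, +1 burnt (F count now 1)
Step 11: +1 fires, +1 burnt (F count now 1)
Step 12: +1 fires, +1 burnt (F count now 1)
Step 13: +0 fires, +1 burnt (F count now 0)
Fire out after step 13
Initially T: 22, now '.': 29
Total burnt (originally-T cells now '.'): 21

Answer: 21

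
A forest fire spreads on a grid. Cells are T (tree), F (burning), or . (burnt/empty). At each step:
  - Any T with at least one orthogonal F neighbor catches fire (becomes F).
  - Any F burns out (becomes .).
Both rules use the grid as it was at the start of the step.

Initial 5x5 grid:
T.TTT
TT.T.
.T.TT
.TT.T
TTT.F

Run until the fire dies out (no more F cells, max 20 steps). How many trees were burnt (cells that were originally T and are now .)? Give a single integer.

Answer: 7

Derivation:
Step 1: +1 fires, +1 burnt (F count now 1)
Step 2: +1 fires, +1 burnt (F count now 1)
Step 3: +1 fires, +1 burnt (F count now 1)
Step 4: +1 fires, +1 burnt (F count now 1)
Step 5: +1 fires, +1 burnt (F count now 1)
Step 6: +2 fires, +1 burnt (F count now 2)
Step 7: +0 fires, +2 burnt (F count now 0)
Fire out after step 7
Initially T: 16, now '.': 16
Total burnt (originally-T cells now '.'): 7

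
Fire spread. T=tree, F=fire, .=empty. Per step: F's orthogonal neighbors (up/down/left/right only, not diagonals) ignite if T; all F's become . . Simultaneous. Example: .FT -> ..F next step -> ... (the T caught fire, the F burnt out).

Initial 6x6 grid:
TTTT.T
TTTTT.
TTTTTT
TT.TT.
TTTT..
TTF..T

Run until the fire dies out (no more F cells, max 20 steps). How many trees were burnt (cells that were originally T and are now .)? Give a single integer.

Answer: 25

Derivation:
Step 1: +2 fires, +1 burnt (F count now 2)
Step 2: +3 fires, +2 burnt (F count now 3)
Step 3: +3 fires, +3 burnt (F count now 3)
Step 4: +4 fires, +3 burnt (F count now 4)
Step 5: +5 fires, +4 burnt (F count now 5)
Step 6: +6 fires, +5 burnt (F count now 6)
Step 7: +2 fires, +6 burnt (F count now 2)
Step 8: +0 fires, +2 burnt (F count now 0)
Fire out after step 8
Initially T: 27, now '.': 34
Total burnt (originally-T cells now '.'): 25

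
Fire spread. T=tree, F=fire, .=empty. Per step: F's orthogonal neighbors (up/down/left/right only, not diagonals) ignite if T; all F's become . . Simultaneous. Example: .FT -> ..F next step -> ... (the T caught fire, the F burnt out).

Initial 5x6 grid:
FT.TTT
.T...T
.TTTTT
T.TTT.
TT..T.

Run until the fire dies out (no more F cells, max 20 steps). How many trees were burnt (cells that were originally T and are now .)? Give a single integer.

Step 1: +1 fires, +1 burnt (F count now 1)
Step 2: +1 fires, +1 burnt (F count now 1)
Step 3: +1 fires, +1 burnt (F count now 1)
Step 4: +1 fires, +1 burnt (F count now 1)
Step 5: +2 fires, +1 burnt (F count now 2)
Step 6: +2 fires, +2 burnt (F count now 2)
Step 7: +2 fires, +2 burnt (F count now 2)
Step 8: +2 fires, +2 burnt (F count now 2)
Step 9: +1 fires, +2 burnt (F count now 1)
Step 10: +1 fires, +1 burnt (F count now 1)
Step 11: +1 fires, +1 burnt (F count now 1)
Step 12: +0 fires, +1 burnt (F count now 0)
Fire out after step 12
Initially T: 18, now '.': 27
Total burnt (originally-T cells now '.'): 15

Answer: 15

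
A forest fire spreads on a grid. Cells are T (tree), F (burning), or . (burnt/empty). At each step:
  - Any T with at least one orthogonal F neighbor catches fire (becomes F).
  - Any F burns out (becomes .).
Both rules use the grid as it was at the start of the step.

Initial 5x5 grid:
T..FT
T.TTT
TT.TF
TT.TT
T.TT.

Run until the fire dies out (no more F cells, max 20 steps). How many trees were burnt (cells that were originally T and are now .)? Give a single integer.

Answer: 9

Derivation:
Step 1: +5 fires, +2 burnt (F count now 5)
Step 2: +2 fires, +5 burnt (F count now 2)
Step 3: +1 fires, +2 burnt (F count now 1)
Step 4: +1 fires, +1 burnt (F count now 1)
Step 5: +0 fires, +1 burnt (F count now 0)
Fire out after step 5
Initially T: 16, now '.': 18
Total burnt (originally-T cells now '.'): 9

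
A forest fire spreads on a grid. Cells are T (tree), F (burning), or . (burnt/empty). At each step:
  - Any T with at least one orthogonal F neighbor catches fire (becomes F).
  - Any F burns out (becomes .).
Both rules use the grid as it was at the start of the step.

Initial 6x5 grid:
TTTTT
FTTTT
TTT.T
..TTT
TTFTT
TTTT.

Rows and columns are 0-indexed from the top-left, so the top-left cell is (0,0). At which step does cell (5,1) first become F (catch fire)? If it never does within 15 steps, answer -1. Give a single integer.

Step 1: cell (5,1)='T' (+7 fires, +2 burnt)
Step 2: cell (5,1)='F' (+9 fires, +7 burnt)
  -> target ignites at step 2
Step 3: cell (5,1)='.' (+4 fires, +9 burnt)
Step 4: cell (5,1)='.' (+3 fires, +4 burnt)
Step 5: cell (5,1)='.' (+1 fires, +3 burnt)
Step 6: cell (5,1)='.' (+0 fires, +1 burnt)
  fire out at step 6

2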